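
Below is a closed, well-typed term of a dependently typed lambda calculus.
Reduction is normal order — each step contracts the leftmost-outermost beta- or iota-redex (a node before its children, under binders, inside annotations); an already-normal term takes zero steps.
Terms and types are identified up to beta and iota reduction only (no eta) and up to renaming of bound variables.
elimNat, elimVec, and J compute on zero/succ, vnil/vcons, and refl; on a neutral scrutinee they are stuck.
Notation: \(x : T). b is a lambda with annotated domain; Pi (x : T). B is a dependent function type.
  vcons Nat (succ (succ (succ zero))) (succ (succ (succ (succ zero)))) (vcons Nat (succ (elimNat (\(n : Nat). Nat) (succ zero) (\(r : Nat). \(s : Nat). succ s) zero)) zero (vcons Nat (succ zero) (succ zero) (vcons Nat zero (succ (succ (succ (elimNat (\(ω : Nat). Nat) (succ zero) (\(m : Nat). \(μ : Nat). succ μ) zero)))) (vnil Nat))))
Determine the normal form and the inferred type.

reduced normal form:
  vcons Nat (succ (succ (succ zero))) (succ (succ (succ (succ zero)))) (vcons Nat (succ (succ zero)) zero (vcons Nat (succ zero) (succ zero) (vcons Nat zero (succ (succ (succ (succ zero)))) (vnil Nat))))
inferred type:
  Vec Nat (succ (succ (succ (succ zero))))
observation: reduction starts at an elimNat iota-redex, and 2 normal-order steps reach the normal form.


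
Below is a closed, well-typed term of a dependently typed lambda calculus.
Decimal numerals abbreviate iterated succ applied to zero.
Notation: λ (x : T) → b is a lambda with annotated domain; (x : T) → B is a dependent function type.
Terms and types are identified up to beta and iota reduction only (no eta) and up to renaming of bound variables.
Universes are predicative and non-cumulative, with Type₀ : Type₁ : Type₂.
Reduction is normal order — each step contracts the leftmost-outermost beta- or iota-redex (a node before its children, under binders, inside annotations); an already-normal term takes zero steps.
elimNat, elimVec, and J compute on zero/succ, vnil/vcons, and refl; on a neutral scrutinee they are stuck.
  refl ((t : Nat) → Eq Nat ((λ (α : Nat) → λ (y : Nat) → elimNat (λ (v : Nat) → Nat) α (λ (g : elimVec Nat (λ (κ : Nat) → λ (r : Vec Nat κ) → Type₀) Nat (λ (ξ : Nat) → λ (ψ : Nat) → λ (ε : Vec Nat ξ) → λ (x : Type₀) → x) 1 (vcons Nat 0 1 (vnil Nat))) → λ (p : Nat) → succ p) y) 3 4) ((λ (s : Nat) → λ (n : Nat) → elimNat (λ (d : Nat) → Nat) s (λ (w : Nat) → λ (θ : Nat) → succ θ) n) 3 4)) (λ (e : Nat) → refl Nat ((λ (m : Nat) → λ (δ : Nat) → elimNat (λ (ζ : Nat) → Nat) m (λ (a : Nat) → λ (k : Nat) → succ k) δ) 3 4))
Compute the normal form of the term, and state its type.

normal form:
  refl ((t : Nat) → Eq Nat 7 7) (λ (α : Nat) → refl Nat 7)
type:
  Eq ((t : Nat) → Eq Nat 7 7) (λ (α : Nat) → refl Nat 7) (λ (y : Nat) → refl Nat 7)
observation: reduction starts at a beta-redex, and 45 normal-order steps reach the normal form.


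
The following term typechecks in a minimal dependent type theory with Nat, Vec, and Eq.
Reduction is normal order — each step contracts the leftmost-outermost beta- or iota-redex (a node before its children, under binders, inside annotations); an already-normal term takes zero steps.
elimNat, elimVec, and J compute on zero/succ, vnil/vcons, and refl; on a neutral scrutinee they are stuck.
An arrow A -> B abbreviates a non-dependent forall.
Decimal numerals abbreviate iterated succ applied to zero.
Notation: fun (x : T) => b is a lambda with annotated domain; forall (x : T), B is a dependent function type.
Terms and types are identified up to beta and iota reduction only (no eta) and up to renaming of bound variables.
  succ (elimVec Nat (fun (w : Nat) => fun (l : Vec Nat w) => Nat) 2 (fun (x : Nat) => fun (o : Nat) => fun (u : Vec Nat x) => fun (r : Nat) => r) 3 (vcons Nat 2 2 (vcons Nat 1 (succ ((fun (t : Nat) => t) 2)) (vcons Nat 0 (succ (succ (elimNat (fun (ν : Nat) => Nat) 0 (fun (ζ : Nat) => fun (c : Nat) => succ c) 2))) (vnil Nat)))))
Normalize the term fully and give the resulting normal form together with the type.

normal form:
  3
inferred type:
  Nat
observation: contracting an elimVec iota-redex first, the term normalizes in 16 steps.


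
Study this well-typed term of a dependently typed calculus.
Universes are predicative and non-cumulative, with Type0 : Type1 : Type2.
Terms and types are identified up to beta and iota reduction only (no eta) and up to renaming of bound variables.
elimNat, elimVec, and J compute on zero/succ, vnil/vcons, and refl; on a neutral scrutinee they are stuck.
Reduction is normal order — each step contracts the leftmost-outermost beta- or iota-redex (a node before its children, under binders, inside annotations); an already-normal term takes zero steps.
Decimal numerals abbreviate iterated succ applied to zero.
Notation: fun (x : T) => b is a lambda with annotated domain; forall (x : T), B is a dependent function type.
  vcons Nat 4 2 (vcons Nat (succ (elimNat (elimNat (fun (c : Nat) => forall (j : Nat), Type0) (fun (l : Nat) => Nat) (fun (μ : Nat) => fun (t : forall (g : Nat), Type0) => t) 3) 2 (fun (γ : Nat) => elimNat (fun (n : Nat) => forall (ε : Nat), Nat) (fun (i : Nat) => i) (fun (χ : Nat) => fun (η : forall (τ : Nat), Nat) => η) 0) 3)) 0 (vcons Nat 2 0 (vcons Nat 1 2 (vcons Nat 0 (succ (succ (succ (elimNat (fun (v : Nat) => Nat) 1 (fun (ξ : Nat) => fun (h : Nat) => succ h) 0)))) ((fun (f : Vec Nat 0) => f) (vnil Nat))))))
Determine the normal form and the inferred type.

reduced normal form:
  vcons Nat 4 2 (vcons Nat 3 0 (vcons Nat 2 0 (vcons Nat 1 2 (vcons Nat 0 4 (vnil Nat)))))
type:
  Vec Nat 5
observation: contracting an elimNat iota-redex first, the term normalizes in 15 steps.


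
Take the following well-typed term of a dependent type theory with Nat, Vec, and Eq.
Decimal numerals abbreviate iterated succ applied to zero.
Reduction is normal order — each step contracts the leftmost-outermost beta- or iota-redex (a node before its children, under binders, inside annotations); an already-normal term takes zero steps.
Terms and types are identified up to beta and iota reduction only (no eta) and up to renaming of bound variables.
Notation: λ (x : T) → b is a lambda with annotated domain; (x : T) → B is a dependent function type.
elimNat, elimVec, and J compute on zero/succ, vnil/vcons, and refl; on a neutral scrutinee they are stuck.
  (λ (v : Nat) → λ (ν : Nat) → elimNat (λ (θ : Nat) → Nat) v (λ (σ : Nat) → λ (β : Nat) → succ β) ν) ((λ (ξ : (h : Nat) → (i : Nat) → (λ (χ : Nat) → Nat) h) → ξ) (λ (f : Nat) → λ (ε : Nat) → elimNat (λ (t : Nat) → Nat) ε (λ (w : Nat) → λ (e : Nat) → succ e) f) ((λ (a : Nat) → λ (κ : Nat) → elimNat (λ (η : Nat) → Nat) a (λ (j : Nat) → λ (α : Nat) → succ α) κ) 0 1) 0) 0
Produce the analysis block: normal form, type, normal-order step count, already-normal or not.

resulting normal form:
  1
type:
  Nat
normal-order step count: 16
term was already normal: no
first contracted redex: a beta-redex


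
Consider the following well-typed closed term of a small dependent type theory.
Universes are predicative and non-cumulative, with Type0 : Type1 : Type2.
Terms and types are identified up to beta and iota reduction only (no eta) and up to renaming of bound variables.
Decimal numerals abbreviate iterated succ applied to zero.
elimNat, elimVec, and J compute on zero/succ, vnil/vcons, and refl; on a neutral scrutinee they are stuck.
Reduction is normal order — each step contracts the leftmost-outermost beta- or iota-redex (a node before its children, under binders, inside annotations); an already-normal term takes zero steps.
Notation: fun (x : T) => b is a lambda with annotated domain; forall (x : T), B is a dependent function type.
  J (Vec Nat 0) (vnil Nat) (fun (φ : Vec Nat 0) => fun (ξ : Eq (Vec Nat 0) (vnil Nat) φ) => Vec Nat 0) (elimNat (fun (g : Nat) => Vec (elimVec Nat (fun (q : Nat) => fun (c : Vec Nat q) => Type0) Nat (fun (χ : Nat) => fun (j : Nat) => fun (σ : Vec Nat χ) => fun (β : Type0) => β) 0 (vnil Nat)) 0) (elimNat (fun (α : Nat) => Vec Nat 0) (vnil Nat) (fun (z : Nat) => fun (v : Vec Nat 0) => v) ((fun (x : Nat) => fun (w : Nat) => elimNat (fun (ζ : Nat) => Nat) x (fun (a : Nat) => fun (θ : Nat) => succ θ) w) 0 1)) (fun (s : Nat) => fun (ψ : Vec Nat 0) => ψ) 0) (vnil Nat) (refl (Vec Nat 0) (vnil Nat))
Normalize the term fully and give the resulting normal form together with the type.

resulting normal form:
  vnil Nat
the term's type:
  Vec Nat 0


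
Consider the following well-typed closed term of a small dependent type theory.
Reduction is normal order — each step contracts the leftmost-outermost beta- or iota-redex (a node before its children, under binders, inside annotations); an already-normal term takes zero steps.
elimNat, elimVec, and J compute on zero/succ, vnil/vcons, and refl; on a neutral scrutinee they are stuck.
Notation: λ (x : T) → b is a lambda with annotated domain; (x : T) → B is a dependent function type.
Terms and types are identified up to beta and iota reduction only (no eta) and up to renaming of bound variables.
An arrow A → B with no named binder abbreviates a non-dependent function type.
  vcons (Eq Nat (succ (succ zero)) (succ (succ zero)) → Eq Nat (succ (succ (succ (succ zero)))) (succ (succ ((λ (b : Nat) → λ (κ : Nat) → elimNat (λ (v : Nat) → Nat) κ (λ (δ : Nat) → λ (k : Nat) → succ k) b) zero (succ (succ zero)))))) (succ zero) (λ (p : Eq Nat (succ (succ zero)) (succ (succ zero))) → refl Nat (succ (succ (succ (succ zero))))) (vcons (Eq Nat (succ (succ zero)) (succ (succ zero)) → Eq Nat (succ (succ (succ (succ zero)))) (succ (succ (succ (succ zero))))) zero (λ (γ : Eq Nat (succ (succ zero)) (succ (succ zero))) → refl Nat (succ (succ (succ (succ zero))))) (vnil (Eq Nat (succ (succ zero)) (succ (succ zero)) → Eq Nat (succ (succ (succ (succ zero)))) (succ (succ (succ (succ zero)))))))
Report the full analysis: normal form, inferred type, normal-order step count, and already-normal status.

normal form:
  vcons (Eq Nat (succ (succ zero)) (succ (succ zero)) → Eq Nat (succ (succ (succ (succ zero)))) (succ (succ (succ (succ zero))))) (succ zero) (λ (b : Eq Nat (succ (succ zero)) (succ (succ zero))) → refl Nat (succ (succ (succ (succ zero))))) (vcons (Eq Nat (succ (succ zero)) (succ (succ zero)) → Eq Nat (succ (succ (succ (succ zero)))) (succ (succ (succ (succ zero))))) zero (λ (κ : Eq Nat (succ (succ zero)) (succ (succ zero))) → refl Nat (succ (succ (succ (succ zero))))) (vnil (Eq Nat (succ (succ zero)) (succ (succ zero)) → Eq Nat (succ (succ (succ (succ zero)))) (succ (succ (succ (succ zero)))))))
type:
  Vec (Eq Nat (succ (succ zero)) (succ (succ zero)) → Eq Nat (succ (succ (succ (succ zero)))) (succ (succ (succ (succ zero))))) (succ (succ zero))
steps to reach normal form (normal order): 3
already normal: no
first redex: a beta-redex


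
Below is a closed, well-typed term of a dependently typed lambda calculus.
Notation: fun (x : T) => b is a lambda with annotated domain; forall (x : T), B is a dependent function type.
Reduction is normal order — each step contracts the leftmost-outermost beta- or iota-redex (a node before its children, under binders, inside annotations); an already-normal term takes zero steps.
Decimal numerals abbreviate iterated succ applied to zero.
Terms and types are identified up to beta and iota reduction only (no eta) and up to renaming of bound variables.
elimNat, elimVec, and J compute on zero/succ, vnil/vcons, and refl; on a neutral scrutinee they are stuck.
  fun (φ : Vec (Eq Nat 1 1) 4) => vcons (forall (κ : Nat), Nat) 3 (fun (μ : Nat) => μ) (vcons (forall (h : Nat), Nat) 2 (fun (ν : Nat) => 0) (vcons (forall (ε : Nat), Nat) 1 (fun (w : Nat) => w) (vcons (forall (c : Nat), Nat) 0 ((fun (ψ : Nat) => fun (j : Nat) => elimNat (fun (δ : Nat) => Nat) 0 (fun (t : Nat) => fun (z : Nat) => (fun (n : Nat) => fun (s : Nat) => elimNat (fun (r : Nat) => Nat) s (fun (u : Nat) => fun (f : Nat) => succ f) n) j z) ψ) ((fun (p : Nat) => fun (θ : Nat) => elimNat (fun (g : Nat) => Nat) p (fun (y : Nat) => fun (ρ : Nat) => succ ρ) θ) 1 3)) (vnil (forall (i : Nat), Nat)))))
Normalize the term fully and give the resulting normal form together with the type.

reduced normal form:
  fun (φ : Vec (Eq Nat 1 1) 4) => vcons (forall (κ : Nat), Nat) 3 (fun (μ : Nat) => μ) (vcons (forall (h : Nat), Nat) 2 (fun (ν : Nat) => 0) (vcons (forall (ε : Nat), Nat) 1 (fun (w : Nat) => w) (vcons (forall (c : Nat), Nat) 0 (fun (ψ : Nat) => elimNat (fun (j : Nat) => Nat) (elimNat (fun (δ : Nat) => Nat) (elimNat (fun (t : Nat) => Nat) (elimNat (fun (z : Nat) => Nat) 0 (fun (n : Nat) => fun (s : Nat) => succ s) ψ) (fun (r : Nat) => fun (u : Nat) => succ u) ψ) (fun (f : Nat) => fun (p : Nat) => succ p) ψ) (fun (θ : Nat) => fun (g : Nat) => succ g) ψ) (vnil (forall (y : Nat), Nat)))))
inferred type:
  forall (φ : Vec (Eq Nat 1 1) 4), Vec (forall (κ : Nat), Nat) 4


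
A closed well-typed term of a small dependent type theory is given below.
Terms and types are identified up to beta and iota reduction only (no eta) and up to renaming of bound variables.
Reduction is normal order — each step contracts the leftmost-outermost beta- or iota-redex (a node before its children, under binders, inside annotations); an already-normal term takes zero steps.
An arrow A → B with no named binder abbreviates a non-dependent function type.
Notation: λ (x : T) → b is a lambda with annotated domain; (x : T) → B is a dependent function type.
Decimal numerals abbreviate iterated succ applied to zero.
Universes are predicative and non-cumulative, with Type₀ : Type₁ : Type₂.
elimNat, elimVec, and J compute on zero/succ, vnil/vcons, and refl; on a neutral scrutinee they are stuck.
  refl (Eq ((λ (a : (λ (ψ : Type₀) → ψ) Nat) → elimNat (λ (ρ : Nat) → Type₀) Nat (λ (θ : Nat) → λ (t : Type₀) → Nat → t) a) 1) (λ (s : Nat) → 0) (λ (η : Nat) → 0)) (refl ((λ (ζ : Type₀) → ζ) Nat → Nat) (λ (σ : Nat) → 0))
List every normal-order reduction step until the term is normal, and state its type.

reduction (normal order):
  refl (Eq ((λ (a : (λ (ψ : Type₀) → ψ) Nat) → elimNat (λ (ρ : Nat) → Type₀) Nat (λ (θ : Nat) → λ (t : Type₀) → Nat → t) a) 1) (λ (s : Nat) → 0) (λ (η : Nat) → 0)) (refl ((λ (ζ : Type₀) → ζ) Nat → Nat) (λ (σ : Nat) → 0))
  ~> refl (Eq (elimNat (λ (a : Nat) → Type₀) Nat (λ (ψ : Nat) → λ (ρ : Type₀) → Nat → ρ) 1) (λ (θ : Nat) → 0) (λ (t : Nat) → 0)) (refl ((λ (s : Type₀) → s) Nat → Nat) (λ (η : Nat) → 0))
  ~> refl (Eq ((λ (a : Nat) → λ (ψ : Type₀) → Nat → ψ) 0 (elimNat (λ (ρ : Nat) → Type₀) Nat (λ (θ : Nat) → λ (t : Type₀) → Nat → t) 0)) (λ (s : Nat) → 0) (λ (η : Nat) → 0)) (refl ((λ (ζ : Type₀) → ζ) Nat → Nat) (λ (σ : Nat) → 0))
  ~> refl (Eq ((λ (a : Type₀) → Nat → a) (elimNat (λ (ψ : Nat) → Type₀) Nat (λ (ρ : Nat) → λ (θ : Type₀) → Nat → θ) 0)) (λ (t : Nat) → 0) (λ (s : Nat) → 0)) (refl ((λ (η : Type₀) → η) Nat → Nat) (λ (ζ : Nat) → 0))
  ~> refl (Eq (Nat → elimNat (λ (a : Nat) → Type₀) Nat (λ (ψ : Nat) → λ (ρ : Type₀) → Nat → ρ) 0) (λ (θ : Nat) → 0) (λ (t : Nat) → 0)) (refl ((λ (s : Type₀) → s) Nat → Nat) (λ (η : Nat) → 0))
  ~> refl (Eq (Nat → Nat) (λ (a : Nat) → 0) (λ (ψ : Nat) → 0)) (refl ((λ (ρ : Type₀) → ρ) Nat → Nat) (λ (θ : Nat) → 0))
  ~> refl (Eq (Nat → Nat) (λ (a : Nat) → 0) (λ (ψ : Nat) → 0)) (refl (Nat → Nat) (λ (ρ : Nat) → 0))
type:
  Eq (Eq (Nat → Nat) (λ (a : Nat) → 0) (λ (ψ : Nat) → 0)) (refl (Nat → Nat) (λ (ρ : Nat) → 0)) (refl (Nat → Nat) (λ (θ : Nat) → 0))


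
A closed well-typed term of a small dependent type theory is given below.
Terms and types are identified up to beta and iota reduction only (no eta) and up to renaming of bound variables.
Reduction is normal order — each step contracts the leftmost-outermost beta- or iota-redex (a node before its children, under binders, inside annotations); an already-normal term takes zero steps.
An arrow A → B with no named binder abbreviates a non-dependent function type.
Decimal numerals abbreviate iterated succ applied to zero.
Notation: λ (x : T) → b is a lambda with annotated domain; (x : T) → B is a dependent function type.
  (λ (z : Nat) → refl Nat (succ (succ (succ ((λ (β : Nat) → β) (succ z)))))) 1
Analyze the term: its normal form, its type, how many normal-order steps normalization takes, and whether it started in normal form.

normal form:
  refl Nat 5
the term's type:
  Eq Nat 5 5
steps to reach normal form (normal order): 2
already normal: no
first redex: a beta-redex


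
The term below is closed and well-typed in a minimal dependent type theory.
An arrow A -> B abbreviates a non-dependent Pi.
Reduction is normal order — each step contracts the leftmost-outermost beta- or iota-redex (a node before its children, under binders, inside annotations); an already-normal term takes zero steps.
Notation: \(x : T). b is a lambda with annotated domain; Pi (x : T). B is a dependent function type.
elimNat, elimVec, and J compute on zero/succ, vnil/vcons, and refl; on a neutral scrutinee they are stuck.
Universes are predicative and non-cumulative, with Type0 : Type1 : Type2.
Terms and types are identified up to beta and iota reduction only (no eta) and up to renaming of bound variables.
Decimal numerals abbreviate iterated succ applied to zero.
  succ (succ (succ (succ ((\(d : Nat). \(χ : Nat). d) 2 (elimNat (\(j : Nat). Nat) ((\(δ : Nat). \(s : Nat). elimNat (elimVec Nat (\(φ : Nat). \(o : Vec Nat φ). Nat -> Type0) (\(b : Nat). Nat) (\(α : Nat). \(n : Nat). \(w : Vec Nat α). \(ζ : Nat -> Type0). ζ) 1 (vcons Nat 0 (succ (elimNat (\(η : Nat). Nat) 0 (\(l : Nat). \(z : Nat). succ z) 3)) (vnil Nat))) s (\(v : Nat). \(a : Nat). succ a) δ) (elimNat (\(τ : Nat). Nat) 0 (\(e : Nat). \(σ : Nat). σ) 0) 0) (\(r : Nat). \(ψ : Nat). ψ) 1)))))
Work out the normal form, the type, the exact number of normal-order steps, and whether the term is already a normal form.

reduced normal form:
  6
inferred type:
  Nat
reduction steps (normal order): 2
term was already normal: no
first redex: a beta-redex


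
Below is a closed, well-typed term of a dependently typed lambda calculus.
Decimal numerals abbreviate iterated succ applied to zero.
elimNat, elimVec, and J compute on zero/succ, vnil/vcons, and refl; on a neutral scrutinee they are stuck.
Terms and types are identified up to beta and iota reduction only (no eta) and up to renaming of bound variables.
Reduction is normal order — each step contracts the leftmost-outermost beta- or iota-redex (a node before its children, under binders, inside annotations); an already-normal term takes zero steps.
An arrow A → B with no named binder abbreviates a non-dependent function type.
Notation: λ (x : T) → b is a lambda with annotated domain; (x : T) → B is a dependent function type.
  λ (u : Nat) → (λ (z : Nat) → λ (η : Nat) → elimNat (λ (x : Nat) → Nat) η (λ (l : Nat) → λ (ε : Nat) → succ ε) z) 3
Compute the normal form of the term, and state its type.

normal form:
  λ (u : Nat) → λ (z : Nat) → succ (succ (succ z))
the term's type:
  Nat → Nat → Nat
observation: reduction starts at a beta-redex, and 11 normal-order steps reach the normal form.


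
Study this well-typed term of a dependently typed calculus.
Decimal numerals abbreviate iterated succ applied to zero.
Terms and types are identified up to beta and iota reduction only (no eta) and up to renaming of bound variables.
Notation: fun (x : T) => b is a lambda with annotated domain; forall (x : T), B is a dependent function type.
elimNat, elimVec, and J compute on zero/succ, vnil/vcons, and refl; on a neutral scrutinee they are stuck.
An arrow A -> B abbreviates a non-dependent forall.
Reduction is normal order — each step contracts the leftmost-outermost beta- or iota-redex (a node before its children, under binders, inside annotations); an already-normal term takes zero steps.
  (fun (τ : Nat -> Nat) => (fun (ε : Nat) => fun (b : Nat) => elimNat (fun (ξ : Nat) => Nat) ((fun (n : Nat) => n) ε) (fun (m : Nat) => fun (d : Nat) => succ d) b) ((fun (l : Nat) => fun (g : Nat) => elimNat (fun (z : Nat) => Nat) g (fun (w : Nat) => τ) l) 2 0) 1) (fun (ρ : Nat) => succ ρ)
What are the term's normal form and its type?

normal form:
  3
the term's type:
  Nat
observation: contracting a beta-redex first, the term normalizes in 17 steps.


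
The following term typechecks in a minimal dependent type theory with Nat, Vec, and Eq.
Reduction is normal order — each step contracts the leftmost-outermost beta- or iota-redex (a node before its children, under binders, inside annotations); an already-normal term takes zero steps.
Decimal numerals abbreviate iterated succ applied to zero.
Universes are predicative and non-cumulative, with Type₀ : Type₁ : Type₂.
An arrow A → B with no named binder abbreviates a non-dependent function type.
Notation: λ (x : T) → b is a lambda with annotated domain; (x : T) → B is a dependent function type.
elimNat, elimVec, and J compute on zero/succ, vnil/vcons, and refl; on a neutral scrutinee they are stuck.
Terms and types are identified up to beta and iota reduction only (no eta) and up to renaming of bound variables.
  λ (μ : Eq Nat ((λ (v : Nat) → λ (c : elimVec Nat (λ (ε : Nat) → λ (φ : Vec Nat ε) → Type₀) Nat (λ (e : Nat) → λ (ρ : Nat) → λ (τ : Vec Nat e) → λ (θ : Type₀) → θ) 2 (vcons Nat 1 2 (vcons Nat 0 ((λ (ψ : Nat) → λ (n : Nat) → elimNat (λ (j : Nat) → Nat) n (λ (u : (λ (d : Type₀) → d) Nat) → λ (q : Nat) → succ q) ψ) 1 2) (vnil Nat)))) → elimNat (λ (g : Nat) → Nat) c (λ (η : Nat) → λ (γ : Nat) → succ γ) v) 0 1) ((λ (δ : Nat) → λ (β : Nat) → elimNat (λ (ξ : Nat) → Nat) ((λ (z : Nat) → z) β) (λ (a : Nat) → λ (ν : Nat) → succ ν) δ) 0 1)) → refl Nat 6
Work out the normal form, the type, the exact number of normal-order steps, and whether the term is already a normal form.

normal form:
  λ (μ : Eq Nat 1 1) → refl Nat 6
inferred type:
  Eq Nat 1 1 → Eq Nat 6 6
reduction steps (normal order): 7
started in normal form: no
first contracted redex: a beta-redex


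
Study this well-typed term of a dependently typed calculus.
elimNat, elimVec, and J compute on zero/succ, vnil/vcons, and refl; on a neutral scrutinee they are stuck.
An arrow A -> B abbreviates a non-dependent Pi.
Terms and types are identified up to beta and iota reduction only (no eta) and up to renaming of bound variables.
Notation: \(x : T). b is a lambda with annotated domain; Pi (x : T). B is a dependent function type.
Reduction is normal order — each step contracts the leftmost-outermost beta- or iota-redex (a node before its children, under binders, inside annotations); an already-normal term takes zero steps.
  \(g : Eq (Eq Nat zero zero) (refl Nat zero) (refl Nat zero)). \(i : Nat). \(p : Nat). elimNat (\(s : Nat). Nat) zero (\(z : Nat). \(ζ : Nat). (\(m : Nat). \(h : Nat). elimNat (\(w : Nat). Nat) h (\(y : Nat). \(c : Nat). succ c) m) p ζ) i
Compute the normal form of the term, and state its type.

reduced normal form:
  \(g : Eq (Eq Nat zero zero) (refl Nat zero) (refl Nat zero)). \(i : Nat). \(p : Nat). elimNat (\(s : Nat). Nat) zero (\(z : Nat). \(ζ : Nat). elimNat (\(m : Nat). Nat) ζ (\(h : Nat). \(w : Nat). succ w) p) i
the term's type:
  Eq (Eq Nat zero zero) (refl Nat zero) (refl Nat zero) -> Nat -> Nat -> Nat
observation: the term reaches its normal form after 2 normal-order steps.


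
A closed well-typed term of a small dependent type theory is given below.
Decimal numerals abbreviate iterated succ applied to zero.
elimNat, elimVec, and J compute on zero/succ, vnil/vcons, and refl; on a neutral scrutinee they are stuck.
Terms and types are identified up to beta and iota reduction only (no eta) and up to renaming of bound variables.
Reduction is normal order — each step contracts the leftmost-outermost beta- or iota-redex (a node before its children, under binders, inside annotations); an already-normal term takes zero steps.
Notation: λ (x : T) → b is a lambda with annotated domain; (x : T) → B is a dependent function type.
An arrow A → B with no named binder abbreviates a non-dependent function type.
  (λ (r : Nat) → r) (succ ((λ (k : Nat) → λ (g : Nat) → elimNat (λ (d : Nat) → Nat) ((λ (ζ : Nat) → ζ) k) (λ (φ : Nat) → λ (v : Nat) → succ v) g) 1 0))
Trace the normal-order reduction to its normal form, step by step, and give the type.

normal-order reduction sequence:
  (λ (r : Nat) → r) (succ ((λ (k : Nat) → λ (g : Nat) → elimNat (λ (d : Nat) → Nat) ((λ (ζ : Nat) → ζ) k) (λ (φ : Nat) → λ (v : Nat) → succ v) g) 1 0))
  ~> succ ((λ (r : Nat) → λ (k : Nat) → elimNat (λ (g : Nat) → Nat) ((λ (d : Nat) → d) r) (λ (ζ : Nat) → λ (φ : Nat) → succ φ) k) 1 0)
  ~> succ ((λ (r : Nat) → elimNat (λ (k : Nat) → Nat) ((λ (g : Nat) → g) 1) (λ (d : Nat) → λ (ζ : Nat) → succ ζ) r) 0)
  ~> succ (elimNat (λ (r : Nat) → Nat) ((λ (k : Nat) → k) 1) (λ (g : Nat) → λ (d : Nat) → succ d) 0)
  ~> succ ((λ (r : Nat) → r) 1)
  ~> 2
the term's type:
  Nat


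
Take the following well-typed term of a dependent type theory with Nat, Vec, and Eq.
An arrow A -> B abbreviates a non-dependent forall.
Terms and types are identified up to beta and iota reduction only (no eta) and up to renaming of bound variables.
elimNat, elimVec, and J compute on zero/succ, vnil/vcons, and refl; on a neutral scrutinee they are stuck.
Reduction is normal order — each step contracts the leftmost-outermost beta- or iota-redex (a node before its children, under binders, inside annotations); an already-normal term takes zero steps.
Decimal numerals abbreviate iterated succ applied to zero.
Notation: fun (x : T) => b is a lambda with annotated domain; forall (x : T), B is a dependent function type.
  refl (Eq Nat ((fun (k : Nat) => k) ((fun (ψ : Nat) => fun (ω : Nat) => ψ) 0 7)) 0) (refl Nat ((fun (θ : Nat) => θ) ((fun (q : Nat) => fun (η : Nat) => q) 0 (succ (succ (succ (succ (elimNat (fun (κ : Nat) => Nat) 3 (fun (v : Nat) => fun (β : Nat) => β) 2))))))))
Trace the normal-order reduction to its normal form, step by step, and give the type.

normal-order reduction sequence:
  refl (Eq Nat ((fun (k : Nat) => k) ((fun (ψ : Nat) => fun (ω : Nat) => ψ) 0 7)) 0) (refl Nat ((fun (θ : Nat) => θ) ((fun (q : Nat) => fun (η : Nat) => q) 0 (succ (succ (succ (succ (elimNat (fun (κ : Nat) => Nat) 3 (fun (v : Nat) => fun (β : Nat) => β) 2))))))))
  ~> refl (Eq Nat ((fun (k : Nat) => fun (ψ : Nat) => k) 0 7) 0) (refl Nat ((fun (ω : Nat) => ω) ((fun (θ : Nat) => fun (q : Nat) => θ) 0 (succ (succ (succ (succ (elimNat (fun (η : Nat) => Nat) 3 (fun (κ : Nat) => fun (v : Nat) => v) 2))))))))
  ~> refl (Eq Nat ((fun (k : Nat) => 0) 7) 0) (refl Nat ((fun (ψ : Nat) => ψ) ((fun (ω : Nat) => fun (θ : Nat) => ω) 0 (succ (succ (succ (succ (elimNat (fun (q : Nat) => Nat) 3 (fun (η : Nat) => fun (κ : Nat) => κ) 2))))))))
  ~> refl (Eq Nat 0 0) (refl Nat ((fun (k : Nat) => k) ((fun (ψ : Nat) => fun (ω : Nat) => ψ) 0 (succ (succ (succ (succ (elimNat (fun (θ : Nat) => Nat) 3 (fun (q : Nat) => fun (η : Nat) => η) 2))))))))
  ~> refl (Eq Nat 0 0) (refl Nat ((fun (k : Nat) => fun (ψ : Nat) => k) 0 (succ (succ (succ (succ (elimNat (fun (ω : Nat) => Nat) 3 (fun (θ : Nat) => fun (q : Nat) => q) 2)))))))
  ~> refl (Eq Nat 0 0) (refl Nat ((fun (k : Nat) => 0) (succ (succ (succ (succ (elimNat (fun (ψ : Nat) => Nat) 3 (fun (ω : Nat) => fun (θ : Nat) => θ) 2)))))))
  ~> refl (Eq Nat 0 0) (refl Nat 0)
type:
  Eq (Eq Nat 0 0) (refl Nat 0) (refl Nat 0)


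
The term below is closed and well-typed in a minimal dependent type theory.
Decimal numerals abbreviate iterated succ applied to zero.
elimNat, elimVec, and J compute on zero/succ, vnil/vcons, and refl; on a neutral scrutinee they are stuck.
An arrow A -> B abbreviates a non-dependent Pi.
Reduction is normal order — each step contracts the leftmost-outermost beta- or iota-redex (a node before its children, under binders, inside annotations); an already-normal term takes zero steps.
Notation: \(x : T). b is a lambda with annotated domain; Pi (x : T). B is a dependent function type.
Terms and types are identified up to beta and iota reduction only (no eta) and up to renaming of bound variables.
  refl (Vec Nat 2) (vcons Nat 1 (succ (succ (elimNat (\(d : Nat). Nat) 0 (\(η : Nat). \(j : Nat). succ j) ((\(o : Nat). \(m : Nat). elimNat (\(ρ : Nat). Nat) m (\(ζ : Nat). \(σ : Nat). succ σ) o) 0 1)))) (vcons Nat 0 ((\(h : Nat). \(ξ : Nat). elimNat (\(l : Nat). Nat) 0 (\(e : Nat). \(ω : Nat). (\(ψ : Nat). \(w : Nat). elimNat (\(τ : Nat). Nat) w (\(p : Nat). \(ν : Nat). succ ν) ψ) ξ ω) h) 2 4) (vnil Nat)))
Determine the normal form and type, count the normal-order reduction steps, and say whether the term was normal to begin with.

reduced normal form:
  refl (Vec Nat 2) (vcons Nat 1 3 (vcons Nat 0 8 (vnil Nat)))
inferred type:
  Eq (Vec Nat 2) (vcons Nat 1 3 (vcons Nat 0 8 (vnil Nat))) (vcons Nat 1 3 (vcons Nat 0 8 (vnil Nat)))
normal-order step count: 46
started in normal form: no
first redex: a beta-redex


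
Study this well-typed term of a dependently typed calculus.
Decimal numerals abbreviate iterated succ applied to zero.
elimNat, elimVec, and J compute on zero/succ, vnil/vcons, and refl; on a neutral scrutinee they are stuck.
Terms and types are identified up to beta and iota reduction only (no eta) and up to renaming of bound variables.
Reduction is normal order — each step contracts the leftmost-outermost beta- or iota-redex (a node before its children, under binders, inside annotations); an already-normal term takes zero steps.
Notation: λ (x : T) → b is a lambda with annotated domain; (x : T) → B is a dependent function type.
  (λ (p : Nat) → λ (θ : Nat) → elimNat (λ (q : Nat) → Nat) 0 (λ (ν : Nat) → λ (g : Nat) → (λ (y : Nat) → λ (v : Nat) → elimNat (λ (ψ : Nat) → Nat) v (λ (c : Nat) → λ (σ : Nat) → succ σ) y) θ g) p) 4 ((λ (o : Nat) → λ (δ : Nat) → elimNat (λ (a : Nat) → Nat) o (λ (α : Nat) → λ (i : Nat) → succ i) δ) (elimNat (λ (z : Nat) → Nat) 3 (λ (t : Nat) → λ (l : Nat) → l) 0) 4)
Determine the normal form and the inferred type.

normal form:
  28
type:
  Nat


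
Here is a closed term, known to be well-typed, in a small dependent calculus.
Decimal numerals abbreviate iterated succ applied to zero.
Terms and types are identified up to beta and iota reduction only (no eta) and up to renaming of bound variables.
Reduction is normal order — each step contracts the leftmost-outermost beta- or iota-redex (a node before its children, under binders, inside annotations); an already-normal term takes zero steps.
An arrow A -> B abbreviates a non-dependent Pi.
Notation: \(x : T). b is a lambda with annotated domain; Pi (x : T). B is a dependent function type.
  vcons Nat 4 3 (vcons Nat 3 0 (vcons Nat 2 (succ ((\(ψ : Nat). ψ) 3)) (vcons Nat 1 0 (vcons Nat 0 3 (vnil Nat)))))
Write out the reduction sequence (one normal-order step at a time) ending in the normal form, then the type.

reduction (normal order):
  vcons Nat 4 3 (vcons Nat 3 0 (vcons Nat 2 (succ ((\(ψ : Nat). ψ) 3)) (vcons Nat 1 0 (vcons Nat 0 3 (vnil Nat)))))
  ~> vcons Nat 4 3 (vcons Nat 3 0 (vcons Nat 2 4 (vcons Nat 1 0 (vcons Nat 0 3 (vnil Nat)))))
type:
  Vec Nat 5


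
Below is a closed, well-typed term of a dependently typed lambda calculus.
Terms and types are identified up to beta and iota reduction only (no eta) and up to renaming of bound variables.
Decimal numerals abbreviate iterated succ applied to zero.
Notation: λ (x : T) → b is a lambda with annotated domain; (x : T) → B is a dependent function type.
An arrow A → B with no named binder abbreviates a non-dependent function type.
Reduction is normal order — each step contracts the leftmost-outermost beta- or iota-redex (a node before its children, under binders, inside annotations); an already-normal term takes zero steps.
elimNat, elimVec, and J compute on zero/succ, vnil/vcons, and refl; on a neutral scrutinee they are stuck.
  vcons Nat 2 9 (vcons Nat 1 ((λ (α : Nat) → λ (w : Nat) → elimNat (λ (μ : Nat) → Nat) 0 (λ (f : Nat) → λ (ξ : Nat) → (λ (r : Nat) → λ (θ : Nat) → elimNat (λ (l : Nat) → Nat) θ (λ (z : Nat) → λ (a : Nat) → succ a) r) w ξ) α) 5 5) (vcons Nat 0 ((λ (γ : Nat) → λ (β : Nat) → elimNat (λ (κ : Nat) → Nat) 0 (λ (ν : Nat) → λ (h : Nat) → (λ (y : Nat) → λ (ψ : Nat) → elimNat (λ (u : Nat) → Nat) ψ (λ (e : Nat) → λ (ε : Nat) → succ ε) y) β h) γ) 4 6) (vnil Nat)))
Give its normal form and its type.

resulting normal form:
  vcons Nat 2 9 (vcons Nat 1 25 (vcons Nat 0 24 (vnil Nat)))
inferred type:
  Vec Nat 3
observation: the term reaches its normal form after 207 normal-order steps.


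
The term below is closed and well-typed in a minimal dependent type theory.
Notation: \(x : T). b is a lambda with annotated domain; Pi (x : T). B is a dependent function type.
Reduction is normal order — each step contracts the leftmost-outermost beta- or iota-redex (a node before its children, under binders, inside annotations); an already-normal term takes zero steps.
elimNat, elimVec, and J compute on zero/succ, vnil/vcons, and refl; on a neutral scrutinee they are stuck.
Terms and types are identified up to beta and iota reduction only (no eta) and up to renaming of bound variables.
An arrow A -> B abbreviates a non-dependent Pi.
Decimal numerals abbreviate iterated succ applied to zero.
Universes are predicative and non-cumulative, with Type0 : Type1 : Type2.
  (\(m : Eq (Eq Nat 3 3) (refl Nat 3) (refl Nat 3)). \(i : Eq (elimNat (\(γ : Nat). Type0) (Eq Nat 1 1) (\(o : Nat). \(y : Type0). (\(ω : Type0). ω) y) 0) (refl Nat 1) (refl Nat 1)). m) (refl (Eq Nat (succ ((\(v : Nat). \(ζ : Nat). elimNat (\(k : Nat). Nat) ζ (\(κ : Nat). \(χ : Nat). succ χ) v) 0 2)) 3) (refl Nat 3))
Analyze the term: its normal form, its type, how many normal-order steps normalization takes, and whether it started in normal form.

normal form:
  \(m : Eq (Eq Nat 1 1) (refl Nat 1) (refl Nat 1)). refl (Eq Nat 3 3) (refl Nat 3)
the term's type:
  Eq (Eq Nat 1 1) (refl Nat 1) (refl Nat 1) -> Eq (Eq Nat 3 3) (refl Nat 3) (refl Nat 3)
steps to reach normal form (normal order): 5
started in normal form: no
first contracted redex: a beta-redex


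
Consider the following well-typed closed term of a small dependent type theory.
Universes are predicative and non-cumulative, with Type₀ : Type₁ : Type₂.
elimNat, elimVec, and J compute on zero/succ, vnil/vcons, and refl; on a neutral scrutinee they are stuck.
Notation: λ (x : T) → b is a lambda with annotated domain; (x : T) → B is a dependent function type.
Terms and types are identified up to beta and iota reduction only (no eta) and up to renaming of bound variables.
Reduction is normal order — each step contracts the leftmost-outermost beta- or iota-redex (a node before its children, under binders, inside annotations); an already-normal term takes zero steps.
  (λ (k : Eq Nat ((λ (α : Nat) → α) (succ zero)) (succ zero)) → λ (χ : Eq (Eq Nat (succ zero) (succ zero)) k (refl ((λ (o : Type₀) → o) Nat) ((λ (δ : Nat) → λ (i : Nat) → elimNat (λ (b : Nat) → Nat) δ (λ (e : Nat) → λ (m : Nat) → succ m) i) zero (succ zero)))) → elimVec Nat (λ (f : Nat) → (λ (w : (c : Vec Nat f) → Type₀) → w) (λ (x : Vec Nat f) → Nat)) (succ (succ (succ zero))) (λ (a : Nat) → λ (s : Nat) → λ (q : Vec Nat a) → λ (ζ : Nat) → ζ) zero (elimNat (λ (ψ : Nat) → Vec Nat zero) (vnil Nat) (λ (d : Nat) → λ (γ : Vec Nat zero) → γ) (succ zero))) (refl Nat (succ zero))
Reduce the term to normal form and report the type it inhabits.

resulting normal form:
  λ (k : Eq (Eq Nat (succ zero) (succ zero)) (refl Nat (succ zero)) (refl Nat (succ zero))) → succ (succ (succ zero))
inferred type:
  (k : Eq (Eq Nat (succ zero) (succ zero)) (refl Nat (succ zero)) (refl Nat (succ zero))) → Nat
observation: the leftmost-outermost redex is a beta-redex, and normalization takes 14 steps.


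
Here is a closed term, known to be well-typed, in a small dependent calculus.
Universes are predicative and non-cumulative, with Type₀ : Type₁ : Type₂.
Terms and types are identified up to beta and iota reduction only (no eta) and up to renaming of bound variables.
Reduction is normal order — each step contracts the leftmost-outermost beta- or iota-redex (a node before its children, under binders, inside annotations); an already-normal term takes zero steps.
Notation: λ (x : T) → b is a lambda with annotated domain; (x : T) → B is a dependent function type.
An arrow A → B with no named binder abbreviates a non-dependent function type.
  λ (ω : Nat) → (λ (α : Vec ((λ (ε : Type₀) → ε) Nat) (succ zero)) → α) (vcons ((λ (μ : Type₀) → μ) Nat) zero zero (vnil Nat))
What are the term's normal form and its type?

normal form:
  λ (ω : Nat) → vcons Nat zero zero (vnil Nat)
the term's type:
  Nat → Vec Nat (succ zero)


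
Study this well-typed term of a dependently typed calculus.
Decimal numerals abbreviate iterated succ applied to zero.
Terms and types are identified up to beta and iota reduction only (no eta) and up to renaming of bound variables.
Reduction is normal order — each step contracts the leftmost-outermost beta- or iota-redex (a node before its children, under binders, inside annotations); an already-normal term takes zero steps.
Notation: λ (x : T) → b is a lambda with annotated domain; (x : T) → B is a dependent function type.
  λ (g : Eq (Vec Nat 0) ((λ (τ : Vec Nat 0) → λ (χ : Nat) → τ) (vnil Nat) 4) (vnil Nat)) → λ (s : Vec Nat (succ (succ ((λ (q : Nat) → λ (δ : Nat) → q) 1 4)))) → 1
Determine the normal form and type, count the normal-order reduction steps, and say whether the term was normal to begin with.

normal form:
  λ (g : Eq (Vec Nat 0) (vnil Nat) (vnil Nat)) → λ (τ : Vec Nat 3) → 1
the term's type:
  (g : Eq (Vec Nat 0) (vnil Nat) (vnil Nat)) → (τ : Vec Nat 3) → Nat
normal-order step count: 4
started in normal form: no
first redex: a beta-redex


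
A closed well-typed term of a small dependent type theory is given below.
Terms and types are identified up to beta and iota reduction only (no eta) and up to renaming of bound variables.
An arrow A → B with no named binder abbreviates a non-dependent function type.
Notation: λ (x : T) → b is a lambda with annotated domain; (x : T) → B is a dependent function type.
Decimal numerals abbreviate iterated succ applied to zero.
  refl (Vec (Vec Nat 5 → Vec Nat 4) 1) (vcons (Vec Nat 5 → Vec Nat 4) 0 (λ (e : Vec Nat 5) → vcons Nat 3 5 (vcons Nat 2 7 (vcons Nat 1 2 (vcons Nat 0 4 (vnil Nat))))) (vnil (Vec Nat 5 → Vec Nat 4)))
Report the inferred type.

type:
  Eq (Vec (Vec Nat 5 → Vec Nat 4) 1) (vcons (Vec Nat 5 → Vec Nat 4) 0 (λ (e : Vec Nat 5) → vcons Nat 3 5 (vcons Nat 2 7 (vcons Nat 1 2 (vcons Nat 0 4 (vnil Nat))))) (vnil (Vec Nat 5 → Vec Nat 4))) (vcons (Vec Nat 5 → Vec Nat 4) 0 (λ (s : Vec Nat 5) → vcons Nat 3 5 (vcons Nat 2 7 (vcons Nat 1 2 (vcons Nat 0 4 (vnil Nat))))) (vnil (Vec Nat 5 → Vec Nat 4)))


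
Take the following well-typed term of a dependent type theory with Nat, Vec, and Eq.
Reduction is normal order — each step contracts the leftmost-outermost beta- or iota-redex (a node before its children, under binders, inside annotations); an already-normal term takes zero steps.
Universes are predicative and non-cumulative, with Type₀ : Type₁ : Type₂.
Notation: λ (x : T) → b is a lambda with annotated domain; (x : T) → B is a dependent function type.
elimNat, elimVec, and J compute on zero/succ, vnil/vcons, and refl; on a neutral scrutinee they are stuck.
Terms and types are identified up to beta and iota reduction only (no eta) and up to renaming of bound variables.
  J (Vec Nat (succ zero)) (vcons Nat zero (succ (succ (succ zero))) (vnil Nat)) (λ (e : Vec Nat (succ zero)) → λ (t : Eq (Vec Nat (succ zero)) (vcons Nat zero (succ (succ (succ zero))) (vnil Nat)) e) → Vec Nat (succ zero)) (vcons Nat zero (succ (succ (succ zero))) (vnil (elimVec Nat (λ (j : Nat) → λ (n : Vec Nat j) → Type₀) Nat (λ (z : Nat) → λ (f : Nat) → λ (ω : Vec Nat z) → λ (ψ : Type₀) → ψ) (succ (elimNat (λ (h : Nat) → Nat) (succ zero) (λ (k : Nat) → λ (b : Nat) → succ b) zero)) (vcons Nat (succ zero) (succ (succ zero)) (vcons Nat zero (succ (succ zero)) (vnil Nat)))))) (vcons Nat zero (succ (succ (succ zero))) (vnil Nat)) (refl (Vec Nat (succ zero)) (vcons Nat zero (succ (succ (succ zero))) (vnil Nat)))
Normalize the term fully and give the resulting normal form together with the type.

normal form:
  vcons Nat zero (succ (succ (succ zero))) (vnil Nat)
the term's type:
  Vec Nat (succ zero)
observation: 12 normal-order steps separate the term from its normal form.
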